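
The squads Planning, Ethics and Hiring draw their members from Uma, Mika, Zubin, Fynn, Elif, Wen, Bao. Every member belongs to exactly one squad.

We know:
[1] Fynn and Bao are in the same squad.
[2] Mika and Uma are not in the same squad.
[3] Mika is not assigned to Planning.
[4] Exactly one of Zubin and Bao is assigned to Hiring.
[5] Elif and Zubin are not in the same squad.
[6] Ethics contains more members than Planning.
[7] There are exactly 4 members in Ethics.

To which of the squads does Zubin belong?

Zubin: Hiring

From (3): Mika ∉ Planning.
Suppose Zubin ∈ Planning: no assignment then satisfies all the clues, so Zubin ∉ Planning.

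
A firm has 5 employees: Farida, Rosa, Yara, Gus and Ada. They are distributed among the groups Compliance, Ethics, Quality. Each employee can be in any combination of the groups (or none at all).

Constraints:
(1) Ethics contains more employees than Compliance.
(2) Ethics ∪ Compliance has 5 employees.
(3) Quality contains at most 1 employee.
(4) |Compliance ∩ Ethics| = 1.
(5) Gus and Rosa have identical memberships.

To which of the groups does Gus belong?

Gus: Ethics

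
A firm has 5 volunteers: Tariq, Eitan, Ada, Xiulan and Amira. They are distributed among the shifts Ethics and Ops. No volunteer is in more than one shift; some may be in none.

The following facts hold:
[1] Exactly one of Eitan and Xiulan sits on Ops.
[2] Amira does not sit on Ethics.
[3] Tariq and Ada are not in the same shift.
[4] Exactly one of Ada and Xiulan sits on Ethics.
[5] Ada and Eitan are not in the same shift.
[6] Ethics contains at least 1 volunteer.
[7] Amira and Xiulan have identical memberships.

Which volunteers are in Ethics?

From (2): Amira ∉ Ethics.
(7): Xiulan matches Amira: Xiulan ∉ Ethics.
(4) (exactly one): Ada ∈ Ethics.
(5): Eitan ∉ Ethics.
(3): Tariq ∉ Ethics.

Ethics = {Ada}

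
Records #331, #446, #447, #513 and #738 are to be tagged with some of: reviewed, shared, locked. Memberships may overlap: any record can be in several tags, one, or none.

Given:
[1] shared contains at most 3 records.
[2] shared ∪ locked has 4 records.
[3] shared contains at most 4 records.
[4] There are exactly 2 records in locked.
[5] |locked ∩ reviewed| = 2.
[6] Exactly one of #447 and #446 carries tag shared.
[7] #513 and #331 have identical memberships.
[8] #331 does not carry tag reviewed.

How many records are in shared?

3

From (8): #331 ∉ reviewed.
(7): #513 matches #331: #513 ∉ reviewed.
Suppose #331 ∉ shared: no assignment then satisfies all the clues, so #331 ∈ shared.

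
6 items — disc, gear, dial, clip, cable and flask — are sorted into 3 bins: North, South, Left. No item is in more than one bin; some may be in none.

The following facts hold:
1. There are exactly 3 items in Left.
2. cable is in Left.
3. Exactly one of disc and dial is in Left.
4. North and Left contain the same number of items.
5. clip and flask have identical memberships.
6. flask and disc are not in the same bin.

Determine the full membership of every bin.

North = {clip, dial, flask}; South = {}; Left = {cable, disc, gear}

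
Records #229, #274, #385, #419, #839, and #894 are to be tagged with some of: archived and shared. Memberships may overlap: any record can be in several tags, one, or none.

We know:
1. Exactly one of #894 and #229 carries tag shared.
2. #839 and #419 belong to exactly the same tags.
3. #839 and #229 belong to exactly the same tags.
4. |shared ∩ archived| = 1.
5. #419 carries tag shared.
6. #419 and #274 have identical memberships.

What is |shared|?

5

From (5): #419 ∈ shared.
(2): #839 matches #419: #839 ∈ shared.
(3): #229 matches #839: #229 ∈ shared.
(6): #274 matches #419: #274 ∈ shared.
(1) (exactly one): #894 ∉ shared.
Suppose #229 ∈ archived: no assignment then satisfies all the clues, so #229 ∉ archived.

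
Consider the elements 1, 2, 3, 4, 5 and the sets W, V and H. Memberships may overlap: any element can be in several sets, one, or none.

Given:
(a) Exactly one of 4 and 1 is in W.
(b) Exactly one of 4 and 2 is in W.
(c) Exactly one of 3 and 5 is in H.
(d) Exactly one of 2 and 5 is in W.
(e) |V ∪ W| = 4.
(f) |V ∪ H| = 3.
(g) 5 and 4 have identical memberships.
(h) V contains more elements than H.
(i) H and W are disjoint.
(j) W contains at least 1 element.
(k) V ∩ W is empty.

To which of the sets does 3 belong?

3: H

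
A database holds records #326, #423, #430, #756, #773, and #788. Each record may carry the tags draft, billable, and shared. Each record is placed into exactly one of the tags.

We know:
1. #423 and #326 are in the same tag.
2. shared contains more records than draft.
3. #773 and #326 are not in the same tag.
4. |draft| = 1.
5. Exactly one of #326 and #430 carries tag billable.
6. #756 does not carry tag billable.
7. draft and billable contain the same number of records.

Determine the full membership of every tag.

draft = {#773}; billable = {#430}; shared = {#326, #423, #756, #788}

From (6): #756 ∉ billable.
Suppose #326 ∈ draft: no assignment then satisfies all the clues, so #326 ∉ draft.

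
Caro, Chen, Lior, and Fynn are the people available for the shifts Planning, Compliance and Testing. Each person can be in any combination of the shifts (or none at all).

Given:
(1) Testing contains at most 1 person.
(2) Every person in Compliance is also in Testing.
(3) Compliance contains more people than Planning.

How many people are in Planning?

0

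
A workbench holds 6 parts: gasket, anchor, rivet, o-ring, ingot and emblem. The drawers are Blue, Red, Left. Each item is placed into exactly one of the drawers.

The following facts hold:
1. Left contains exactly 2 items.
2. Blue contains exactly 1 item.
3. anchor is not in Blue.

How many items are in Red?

3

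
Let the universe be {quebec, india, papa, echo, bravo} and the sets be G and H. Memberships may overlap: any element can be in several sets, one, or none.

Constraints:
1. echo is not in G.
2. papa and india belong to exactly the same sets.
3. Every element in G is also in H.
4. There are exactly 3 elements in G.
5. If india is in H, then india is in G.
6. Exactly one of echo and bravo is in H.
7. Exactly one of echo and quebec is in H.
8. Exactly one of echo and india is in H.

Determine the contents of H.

H = {bravo, india, papa, quebec}

From (1): echo ∉ G.
Suppose quebec ∉ H: no assignment then satisfies all the clues, so quebec ∈ H.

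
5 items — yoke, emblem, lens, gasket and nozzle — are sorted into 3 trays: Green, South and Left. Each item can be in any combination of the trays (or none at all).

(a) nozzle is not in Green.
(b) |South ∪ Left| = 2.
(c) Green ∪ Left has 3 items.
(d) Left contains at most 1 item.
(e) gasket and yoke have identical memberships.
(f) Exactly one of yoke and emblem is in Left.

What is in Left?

Left = {emblem}

From (a): nozzle ∉ Green.
Suppose yoke ∈ Left: no assignment then satisfies all the clues, so yoke ∉ Left.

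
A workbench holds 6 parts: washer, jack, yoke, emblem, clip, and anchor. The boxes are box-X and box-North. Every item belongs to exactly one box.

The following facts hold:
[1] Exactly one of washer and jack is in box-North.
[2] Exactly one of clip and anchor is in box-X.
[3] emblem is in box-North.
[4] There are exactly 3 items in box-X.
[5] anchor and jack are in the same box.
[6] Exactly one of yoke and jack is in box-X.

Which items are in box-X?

box-X = {clip, washer, yoke}

From (3): emblem ∈ box-North.
Suppose washer ∉ box-X: no assignment then satisfies all the clues, so washer ∈ box-X.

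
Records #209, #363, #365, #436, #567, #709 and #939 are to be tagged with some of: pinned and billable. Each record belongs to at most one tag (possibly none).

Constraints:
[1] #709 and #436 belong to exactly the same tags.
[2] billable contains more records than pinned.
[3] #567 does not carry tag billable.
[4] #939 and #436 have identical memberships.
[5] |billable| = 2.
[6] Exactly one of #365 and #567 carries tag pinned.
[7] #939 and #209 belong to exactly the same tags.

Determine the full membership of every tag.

pinned = {#567}; billable = {#363, #365}

From (3): #567 ∉ billable.
Suppose #209 ∈ pinned: no assignment then satisfies all the clues, so #209 ∉ pinned.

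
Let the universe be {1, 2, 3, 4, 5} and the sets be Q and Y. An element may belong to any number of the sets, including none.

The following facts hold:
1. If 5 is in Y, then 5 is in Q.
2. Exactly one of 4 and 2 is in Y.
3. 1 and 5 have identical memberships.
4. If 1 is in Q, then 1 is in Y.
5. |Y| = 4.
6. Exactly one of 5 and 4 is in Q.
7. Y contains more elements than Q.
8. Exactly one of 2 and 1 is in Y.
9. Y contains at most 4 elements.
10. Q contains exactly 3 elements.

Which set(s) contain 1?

1: Q, Y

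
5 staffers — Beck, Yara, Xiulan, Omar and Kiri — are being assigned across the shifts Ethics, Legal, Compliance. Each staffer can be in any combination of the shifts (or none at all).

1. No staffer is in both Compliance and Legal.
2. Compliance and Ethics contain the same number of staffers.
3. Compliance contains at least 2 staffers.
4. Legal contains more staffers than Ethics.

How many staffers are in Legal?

3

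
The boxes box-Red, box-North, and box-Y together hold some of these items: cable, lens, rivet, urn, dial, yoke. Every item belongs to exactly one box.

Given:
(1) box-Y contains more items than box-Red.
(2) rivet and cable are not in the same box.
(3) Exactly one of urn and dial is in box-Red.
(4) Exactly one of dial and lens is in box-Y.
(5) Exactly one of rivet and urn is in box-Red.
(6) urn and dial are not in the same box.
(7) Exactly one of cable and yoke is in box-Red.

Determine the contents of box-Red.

box-Red = {cable, urn}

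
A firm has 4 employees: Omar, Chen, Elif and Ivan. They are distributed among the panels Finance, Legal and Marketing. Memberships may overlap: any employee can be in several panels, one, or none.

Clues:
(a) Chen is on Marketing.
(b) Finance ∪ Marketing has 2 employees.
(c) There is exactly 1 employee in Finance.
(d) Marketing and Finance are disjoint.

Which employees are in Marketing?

Marketing = {Chen}

From (a): Chen ∈ Marketing.
(d) (disjoint): Chen ∉ Finance.
Suppose Omar ∈ Marketing: no assignment then satisfies all the clues, so Omar ∉ Marketing.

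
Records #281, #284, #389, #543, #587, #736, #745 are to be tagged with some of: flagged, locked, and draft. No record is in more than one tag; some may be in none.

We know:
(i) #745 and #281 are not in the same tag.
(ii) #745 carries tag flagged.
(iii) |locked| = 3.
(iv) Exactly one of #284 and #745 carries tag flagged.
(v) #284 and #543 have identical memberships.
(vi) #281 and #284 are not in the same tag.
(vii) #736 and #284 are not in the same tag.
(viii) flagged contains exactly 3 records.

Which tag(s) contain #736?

#736: flagged

From (ii): #745 ∈ flagged.
(i): #281 ∉ flagged.
(iv) (exactly one): #284 ∉ flagged.
(v): #543 matches #284: #543 ∉ flagged.
Suppose #736 ∉ flagged: no assignment then satisfies all the clues, so #736 ∈ flagged.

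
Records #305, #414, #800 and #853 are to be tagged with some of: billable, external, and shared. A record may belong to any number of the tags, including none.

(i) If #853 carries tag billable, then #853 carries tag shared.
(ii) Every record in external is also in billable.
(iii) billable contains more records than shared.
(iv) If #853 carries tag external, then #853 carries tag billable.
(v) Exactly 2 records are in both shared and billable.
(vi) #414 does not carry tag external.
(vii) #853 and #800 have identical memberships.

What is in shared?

shared = {#800, #853}

From (vi): #414 ∉ external.
Suppose #305 ∈ shared: no assignment then satisfies all the clues, so #305 ∉ shared.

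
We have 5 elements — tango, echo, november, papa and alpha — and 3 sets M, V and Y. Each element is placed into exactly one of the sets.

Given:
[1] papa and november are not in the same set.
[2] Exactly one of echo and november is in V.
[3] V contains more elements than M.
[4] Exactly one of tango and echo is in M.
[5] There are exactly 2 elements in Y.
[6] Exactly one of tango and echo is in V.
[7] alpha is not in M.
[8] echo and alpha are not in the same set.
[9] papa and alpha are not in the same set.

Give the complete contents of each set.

M = {tango}; V = {echo, papa}; Y = {alpha, november}

From (7): alpha ∉ M.
Suppose tango ∉ M: no assignment then satisfies all the clues, so tango ∈ M.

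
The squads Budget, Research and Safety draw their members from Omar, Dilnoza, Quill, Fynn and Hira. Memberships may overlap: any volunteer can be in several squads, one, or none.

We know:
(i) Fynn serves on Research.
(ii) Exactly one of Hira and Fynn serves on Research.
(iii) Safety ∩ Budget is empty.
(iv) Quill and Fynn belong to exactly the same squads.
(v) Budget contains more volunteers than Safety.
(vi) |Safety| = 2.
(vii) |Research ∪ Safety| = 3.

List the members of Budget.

Budget = {Dilnoza, Hira, Omar}

From (i): Fynn ∈ Research.
(ii) (exactly one): Hira ∉ Research.
(iv): Quill matches Fynn: Quill ∈ Research.
Suppose Omar ∉ Budget: no assignment then satisfies all the clues, so Omar ∈ Budget.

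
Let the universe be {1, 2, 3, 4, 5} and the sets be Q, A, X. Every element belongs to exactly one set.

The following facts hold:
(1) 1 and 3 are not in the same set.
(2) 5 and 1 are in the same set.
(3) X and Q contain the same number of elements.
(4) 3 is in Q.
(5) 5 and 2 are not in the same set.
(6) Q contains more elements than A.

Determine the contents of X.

X = {1, 5}

From (4): 3 ∈ Q.
(1): 1 ∉ Q.
(2): 5 matches 1: 5 ∉ Q.
Suppose 1 ∉ X: no assignment then satisfies all the clues, so 1 ∈ X.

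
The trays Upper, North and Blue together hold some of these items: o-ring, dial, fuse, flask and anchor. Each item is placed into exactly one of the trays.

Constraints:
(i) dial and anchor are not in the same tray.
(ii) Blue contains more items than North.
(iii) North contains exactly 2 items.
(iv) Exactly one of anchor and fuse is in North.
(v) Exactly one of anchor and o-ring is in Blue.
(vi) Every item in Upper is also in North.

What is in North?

North = {anchor, flask}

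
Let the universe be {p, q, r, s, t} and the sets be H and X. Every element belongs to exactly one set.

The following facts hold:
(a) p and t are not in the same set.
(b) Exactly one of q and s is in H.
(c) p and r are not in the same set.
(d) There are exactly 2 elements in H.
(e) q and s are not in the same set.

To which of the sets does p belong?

p: H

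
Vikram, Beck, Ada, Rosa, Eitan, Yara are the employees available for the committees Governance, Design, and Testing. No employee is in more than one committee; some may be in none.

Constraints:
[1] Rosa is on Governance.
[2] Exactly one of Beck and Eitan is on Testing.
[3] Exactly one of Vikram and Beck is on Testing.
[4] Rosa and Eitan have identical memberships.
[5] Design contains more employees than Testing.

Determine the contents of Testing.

Testing = {Beck}

From (1): Rosa ∈ Governance.
(4): Eitan matches Rosa: Eitan ∈ Governance.
(2) (exactly one): Beck ∈ Testing.
(3) (exactly one): Vikram ∉ Testing.
Suppose Ada ∈ Testing: no assignment then satisfies all the clues, so Ada ∉ Testing.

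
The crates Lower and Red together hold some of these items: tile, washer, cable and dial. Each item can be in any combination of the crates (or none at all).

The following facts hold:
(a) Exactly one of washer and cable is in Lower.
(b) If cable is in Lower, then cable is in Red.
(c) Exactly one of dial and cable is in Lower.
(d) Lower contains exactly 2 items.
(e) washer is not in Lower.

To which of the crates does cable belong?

cable: Lower, Red

From (e): washer ∉ Lower.
(a) (exactly one): cable ∈ Lower.
(b): cable ∈ Red.
(c) (exactly one): dial ∉ Lower.
(d): only 2 candidates remain for Lower, so all are in.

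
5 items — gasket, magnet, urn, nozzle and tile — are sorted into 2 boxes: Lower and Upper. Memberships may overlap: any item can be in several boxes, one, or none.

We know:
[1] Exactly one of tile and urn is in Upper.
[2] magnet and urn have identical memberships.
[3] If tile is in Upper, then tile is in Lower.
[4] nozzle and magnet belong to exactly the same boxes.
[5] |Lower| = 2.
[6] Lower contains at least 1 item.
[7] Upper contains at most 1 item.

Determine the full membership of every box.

Lower = {gasket, tile}; Upper = {tile}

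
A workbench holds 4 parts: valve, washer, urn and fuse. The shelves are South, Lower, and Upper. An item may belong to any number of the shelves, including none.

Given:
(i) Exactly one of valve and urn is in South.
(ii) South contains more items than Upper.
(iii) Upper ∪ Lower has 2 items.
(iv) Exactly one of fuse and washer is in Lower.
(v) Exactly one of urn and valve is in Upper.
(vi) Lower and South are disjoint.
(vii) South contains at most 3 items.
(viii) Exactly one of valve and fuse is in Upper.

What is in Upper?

Upper = {valve}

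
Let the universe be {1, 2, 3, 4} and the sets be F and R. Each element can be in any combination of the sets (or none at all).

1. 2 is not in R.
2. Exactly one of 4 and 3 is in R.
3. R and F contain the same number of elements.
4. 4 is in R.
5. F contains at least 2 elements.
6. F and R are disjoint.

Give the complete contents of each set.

F = {2, 3}; R = {1, 4}

From (1): 2 ∉ R.
From (4): 4 ∈ R.
(2) (exactly one): 3 ∉ R.
(6) (disjoint): 4 ∉ F.
Suppose 1 ∈ F: no assignment then satisfies all the clues, so 1 ∉ F.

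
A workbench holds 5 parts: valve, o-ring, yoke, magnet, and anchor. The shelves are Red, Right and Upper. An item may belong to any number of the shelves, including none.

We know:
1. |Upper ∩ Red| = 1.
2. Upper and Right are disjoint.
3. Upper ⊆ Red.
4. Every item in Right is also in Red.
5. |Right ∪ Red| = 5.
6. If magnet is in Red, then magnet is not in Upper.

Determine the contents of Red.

Red = {anchor, magnet, o-ring, valve, yoke}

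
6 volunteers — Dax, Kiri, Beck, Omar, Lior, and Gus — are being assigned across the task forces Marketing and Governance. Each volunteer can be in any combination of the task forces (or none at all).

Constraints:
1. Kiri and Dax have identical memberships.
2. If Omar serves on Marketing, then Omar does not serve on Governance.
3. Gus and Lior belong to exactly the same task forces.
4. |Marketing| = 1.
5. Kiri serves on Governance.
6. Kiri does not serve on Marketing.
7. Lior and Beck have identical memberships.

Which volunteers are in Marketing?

Marketing = {Omar}

From (5): Kiri ∈ Governance.
From (6): Kiri ∉ Marketing.
(1): Dax matches Kiri: Dax ∉ Marketing.
(1): Dax matches Kiri: Dax ∈ Governance.
Suppose Beck ∈ Marketing: no assignment then satisfies all the clues, so Beck ∉ Marketing.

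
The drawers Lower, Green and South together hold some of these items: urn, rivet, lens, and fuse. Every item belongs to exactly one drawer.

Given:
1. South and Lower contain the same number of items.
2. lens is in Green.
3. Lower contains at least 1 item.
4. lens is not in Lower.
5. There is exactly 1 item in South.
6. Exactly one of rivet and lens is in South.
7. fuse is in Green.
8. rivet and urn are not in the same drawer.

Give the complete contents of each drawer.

Lower = {urn}; Green = {fuse, lens}; South = {rivet}

From (2): lens ∈ Green.
From (7): fuse ∈ Green.
(6) (exactly one): rivet ∈ South.
(8): urn ∉ South.
(3): only 1 candidates remain for Lower, so all are in.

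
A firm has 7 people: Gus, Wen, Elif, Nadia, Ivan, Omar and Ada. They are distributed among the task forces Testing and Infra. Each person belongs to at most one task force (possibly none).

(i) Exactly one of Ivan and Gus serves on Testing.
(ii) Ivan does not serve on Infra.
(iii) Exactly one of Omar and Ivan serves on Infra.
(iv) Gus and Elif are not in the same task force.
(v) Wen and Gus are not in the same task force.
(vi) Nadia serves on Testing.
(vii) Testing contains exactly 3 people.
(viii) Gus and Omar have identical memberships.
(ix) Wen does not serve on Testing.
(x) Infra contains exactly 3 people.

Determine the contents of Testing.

From (ii): Ivan ∉ Infra.
From (vi): Nadia ∈ Testing.
From (ix): Wen ∉ Testing.
(iii) (exactly one): Omar ∈ Infra.
(viii): Gus matches Omar: Gus ∉ Testing.
(viii): Gus matches Omar: Gus ∈ Infra.
(i) (exactly one): Ivan ∈ Testing.
(iv): Elif ∉ Infra.
(v): Wen ∉ Infra.
(x): only 3 candidates remain for Infra, so all are in.
(vii): only 3 candidates remain for Testing, so all are in.

Testing = {Elif, Ivan, Nadia}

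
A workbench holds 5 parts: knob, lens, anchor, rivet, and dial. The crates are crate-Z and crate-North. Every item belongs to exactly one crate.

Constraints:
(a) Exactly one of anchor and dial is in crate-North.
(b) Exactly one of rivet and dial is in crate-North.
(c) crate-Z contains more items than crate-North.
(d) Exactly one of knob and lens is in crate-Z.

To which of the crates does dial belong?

dial: crate-North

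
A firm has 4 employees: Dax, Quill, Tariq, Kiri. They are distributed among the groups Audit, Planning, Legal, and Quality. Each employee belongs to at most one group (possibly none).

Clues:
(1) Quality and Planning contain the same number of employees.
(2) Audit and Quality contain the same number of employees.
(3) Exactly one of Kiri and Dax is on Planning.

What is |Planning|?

1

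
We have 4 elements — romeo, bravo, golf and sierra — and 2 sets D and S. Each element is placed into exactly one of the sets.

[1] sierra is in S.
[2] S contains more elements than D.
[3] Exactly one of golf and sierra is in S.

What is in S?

S = {bravo, romeo, sierra}

From (1): sierra ∈ S.
(3) (exactly one): golf ∉ S.
Only one set left: golf ∈ D.
Suppose romeo ∉ S: no assignment then satisfies all the clues, so romeo ∈ S.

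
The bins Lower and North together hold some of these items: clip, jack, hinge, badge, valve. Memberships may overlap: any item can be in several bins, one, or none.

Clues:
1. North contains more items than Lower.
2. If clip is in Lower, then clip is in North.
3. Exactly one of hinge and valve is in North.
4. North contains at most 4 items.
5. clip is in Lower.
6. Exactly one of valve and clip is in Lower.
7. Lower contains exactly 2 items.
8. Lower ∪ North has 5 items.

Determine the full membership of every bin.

Lower = {clip, hinge}; North = {badge, clip, jack, valve}

From (5): clip ∈ Lower.
(2): clip ∈ North.
(6) (exactly one): valve ∉ Lower.
Suppose jack ∈ Lower: no assignment then satisfies all the clues, so jack ∉ Lower.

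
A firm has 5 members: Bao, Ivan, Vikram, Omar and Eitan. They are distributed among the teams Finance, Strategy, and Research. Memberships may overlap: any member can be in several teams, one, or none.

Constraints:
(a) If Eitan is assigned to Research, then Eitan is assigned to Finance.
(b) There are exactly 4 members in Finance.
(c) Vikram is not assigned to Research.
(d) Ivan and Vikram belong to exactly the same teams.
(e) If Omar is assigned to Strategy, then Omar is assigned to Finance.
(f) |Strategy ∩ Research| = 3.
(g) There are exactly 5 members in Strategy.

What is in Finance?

From (c): Vikram ∉ Research.
(d): Ivan matches Vikram: Ivan ∉ Research.
(g): only 5 candidates remain for Strategy, so all are in.
(e): Omar ∈ Finance.
Suppose Bao ∈ Finance: no assignment then satisfies all the clues, so Bao ∉ Finance.

Finance = {Eitan, Ivan, Omar, Vikram}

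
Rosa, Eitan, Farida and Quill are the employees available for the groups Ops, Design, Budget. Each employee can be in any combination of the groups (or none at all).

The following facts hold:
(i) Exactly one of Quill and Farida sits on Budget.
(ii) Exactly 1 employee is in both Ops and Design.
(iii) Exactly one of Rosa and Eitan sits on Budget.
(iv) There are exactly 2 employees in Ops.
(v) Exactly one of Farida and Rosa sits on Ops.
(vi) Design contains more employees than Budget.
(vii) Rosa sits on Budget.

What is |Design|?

3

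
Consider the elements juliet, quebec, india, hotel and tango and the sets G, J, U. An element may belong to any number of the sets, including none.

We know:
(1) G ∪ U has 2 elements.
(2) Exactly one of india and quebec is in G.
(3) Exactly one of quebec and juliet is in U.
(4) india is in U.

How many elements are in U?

2

From (4): india ∈ U.
Suppose hotel ∈ G: no assignment then satisfies all the clues, so hotel ∉ G.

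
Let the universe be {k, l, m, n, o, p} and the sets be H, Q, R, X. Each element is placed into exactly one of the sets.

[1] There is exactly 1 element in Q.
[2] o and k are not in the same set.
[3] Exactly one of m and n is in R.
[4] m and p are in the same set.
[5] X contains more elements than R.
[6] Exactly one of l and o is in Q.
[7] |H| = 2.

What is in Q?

Q = {o}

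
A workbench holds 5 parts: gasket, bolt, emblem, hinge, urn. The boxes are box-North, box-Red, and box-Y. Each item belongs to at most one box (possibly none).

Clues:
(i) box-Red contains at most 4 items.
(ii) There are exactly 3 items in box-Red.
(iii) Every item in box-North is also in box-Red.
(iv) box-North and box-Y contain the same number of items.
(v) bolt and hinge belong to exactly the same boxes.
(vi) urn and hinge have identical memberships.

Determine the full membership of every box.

box-North = {}; box-Red = {bolt, hinge, urn}; box-Y = {}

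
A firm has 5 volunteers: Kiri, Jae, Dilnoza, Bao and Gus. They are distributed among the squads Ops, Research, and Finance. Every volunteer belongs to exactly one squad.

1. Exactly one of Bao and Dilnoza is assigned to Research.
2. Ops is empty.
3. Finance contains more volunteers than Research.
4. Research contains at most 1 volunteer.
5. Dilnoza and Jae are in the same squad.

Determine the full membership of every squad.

(2): Ops already has 0, so the rest are out.
Suppose Kiri ∈ Research: no assignment then satisfies all the clues, so Kiri ∉ Research.

Ops = {}; Research = {Bao}; Finance = {Dilnoza, Gus, Jae, Kiri}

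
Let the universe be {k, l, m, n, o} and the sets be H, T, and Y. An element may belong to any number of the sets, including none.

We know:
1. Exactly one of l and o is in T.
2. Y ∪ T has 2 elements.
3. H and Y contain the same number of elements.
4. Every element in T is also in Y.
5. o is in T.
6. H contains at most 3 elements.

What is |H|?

2

From (5): o ∈ T.
(1) (exactly one): l ∉ T.
(4) with o ∈ T: o ∈ Y.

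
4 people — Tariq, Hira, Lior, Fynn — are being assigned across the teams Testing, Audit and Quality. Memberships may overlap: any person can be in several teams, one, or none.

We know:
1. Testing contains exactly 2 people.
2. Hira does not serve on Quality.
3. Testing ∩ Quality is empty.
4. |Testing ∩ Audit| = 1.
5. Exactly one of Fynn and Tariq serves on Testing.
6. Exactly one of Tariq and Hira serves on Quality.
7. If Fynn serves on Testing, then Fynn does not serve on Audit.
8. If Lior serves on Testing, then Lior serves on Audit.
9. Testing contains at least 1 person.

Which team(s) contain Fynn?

From (2): Hira ∉ Quality.
(6) (exactly one): Tariq ∈ Quality.
(3) (disjoint): Tariq ∉ Testing.
(5) (exactly one): Fynn ∈ Testing.
(7): Fynn ∉ Audit.
(3) (disjoint): Fynn ∉ Quality.

Fynn: Testing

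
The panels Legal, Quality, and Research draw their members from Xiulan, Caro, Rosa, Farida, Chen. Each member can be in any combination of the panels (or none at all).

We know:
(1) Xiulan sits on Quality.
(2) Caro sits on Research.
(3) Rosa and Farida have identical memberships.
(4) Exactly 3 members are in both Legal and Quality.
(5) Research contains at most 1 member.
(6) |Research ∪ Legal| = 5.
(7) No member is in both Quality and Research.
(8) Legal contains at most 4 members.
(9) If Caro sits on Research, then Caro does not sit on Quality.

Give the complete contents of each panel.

Legal = {Chen, Farida, Rosa, Xiulan}; Quality = {Farida, Rosa, Xiulan}; Research = {Caro}

From (1): Xiulan ∈ Quality.
From (2): Caro ∈ Research.
(5): Research already has 1, so the rest are out.
(7) (disjoint): Caro ∉ Quality.
Suppose Xiulan ∉ Legal: no assignment then satisfies all the clues, so Xiulan ∈ Legal.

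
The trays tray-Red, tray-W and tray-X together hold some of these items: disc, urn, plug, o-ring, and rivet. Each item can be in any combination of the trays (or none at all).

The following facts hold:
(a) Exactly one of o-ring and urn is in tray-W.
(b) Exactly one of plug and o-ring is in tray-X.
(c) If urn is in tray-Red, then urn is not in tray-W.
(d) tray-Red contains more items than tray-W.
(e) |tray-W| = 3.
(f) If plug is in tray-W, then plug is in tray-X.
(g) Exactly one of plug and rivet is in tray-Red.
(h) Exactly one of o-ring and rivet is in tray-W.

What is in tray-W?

tray-W = {disc, o-ring, plug}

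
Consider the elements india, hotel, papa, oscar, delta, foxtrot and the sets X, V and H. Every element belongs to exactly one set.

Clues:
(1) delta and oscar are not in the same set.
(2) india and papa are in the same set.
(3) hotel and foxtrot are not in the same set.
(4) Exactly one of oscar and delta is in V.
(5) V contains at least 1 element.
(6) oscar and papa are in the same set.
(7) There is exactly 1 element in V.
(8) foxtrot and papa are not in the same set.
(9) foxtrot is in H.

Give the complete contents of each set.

From (9): foxtrot ∈ H.
(3): hotel ∉ H.
(8): papa ∉ H.
(2): india matches papa: india ∉ H.
(6): oscar matches papa: oscar ∉ H.
Suppose india ∉ X: no assignment then satisfies all the clues, so india ∈ X.

X = {hotel, india, oscar, papa}; V = {delta}; H = {foxtrot}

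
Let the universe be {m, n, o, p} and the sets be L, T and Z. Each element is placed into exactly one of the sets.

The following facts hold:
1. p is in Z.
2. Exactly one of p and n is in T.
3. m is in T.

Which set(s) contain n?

n: T

From (1): p ∈ Z.
From (3): m ∈ T.
(2) (exactly one): n ∈ T.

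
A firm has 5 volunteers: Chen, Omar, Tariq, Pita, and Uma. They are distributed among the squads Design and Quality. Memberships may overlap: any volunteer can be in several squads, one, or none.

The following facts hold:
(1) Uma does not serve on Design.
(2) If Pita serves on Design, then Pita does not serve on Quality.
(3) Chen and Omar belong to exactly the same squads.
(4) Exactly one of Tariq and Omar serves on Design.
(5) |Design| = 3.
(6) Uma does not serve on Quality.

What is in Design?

Design = {Chen, Omar, Pita}

From (1): Uma ∉ Design.
From (6): Uma ∉ Quality.
Suppose Chen ∉ Design: no assignment then satisfies all the clues, so Chen ∈ Design.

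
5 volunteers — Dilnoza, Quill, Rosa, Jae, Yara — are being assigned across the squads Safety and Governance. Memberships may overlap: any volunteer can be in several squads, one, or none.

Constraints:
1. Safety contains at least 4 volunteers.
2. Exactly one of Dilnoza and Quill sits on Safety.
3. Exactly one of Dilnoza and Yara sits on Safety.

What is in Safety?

Safety = {Jae, Quill, Rosa, Yara}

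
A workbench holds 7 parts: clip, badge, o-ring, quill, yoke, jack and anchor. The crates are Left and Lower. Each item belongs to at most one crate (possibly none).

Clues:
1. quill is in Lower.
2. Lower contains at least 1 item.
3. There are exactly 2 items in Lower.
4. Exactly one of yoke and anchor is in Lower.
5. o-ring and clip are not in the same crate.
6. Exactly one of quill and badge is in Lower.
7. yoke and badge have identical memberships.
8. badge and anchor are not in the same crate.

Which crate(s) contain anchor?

From (1): quill ∈ Lower.
(6) (exactly one): badge ∉ Lower.
(7): yoke matches badge: yoke ∉ Lower.
(4) (exactly one): anchor ∈ Lower.
(3): Lower already has 2, so the rest are out.

anchor: Lower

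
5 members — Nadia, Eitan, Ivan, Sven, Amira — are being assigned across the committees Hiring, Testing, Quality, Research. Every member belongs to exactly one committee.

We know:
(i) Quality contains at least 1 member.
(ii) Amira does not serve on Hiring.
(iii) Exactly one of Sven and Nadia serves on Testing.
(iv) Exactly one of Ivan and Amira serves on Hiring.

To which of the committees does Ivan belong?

From (ii): Amira ∉ Hiring.
(iv) (exactly one): Ivan ∈ Hiring.

Ivan: Hiring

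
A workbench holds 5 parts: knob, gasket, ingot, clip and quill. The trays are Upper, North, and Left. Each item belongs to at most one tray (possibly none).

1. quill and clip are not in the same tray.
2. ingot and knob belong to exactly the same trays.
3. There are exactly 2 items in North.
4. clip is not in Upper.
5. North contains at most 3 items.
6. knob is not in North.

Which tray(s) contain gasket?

gasket: North

From (4): clip ∉ Upper.
From (6): knob ∉ North.
(2): ingot matches knob: ingot ∉ North.
Suppose gasket ∈ Upper: no assignment then satisfies all the clues, so gasket ∉ Upper.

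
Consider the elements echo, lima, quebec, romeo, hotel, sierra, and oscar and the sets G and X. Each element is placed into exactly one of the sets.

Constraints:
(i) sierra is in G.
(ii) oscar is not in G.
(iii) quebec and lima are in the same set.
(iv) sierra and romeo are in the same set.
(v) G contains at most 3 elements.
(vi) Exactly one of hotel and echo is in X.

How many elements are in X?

4

From (i): sierra ∈ G.
From (ii): oscar ∉ G.
(iv): romeo matches sierra: romeo ∈ G.
Only one set left: oscar ∈ X.
Suppose lima ∈ G: no assignment then satisfies all the clues, so lima ∉ G.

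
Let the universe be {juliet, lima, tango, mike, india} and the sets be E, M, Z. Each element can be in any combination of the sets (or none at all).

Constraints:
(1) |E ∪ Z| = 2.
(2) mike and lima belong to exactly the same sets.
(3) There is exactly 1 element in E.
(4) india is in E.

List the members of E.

E = {india}

From (4): india ∈ E.
(3): E already has 1, so the rest are out.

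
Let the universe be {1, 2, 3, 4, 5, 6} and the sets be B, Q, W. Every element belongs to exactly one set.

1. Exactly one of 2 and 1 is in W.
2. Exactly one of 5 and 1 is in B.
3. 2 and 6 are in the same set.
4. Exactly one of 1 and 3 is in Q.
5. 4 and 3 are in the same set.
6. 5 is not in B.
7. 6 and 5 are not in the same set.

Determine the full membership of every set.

B = {1}; Q = {3, 4, 5}; W = {2, 6}

From (6): 5 ∉ B.
(2) (exactly one): 1 ∈ B.
(4) (exactly one): 3 ∈ Q.
(5): 4 matches 3: 4 ∉ B.
(5): 4 matches 3: 4 ∈ Q.
(1) (exactly one): 2 ∈ W.
(3): 6 matches 2: 6 ∉ B.
(3): 6 matches 2: 6 ∉ Q.
(3): 6 matches 2: 6 ∈ W.
(7): 5 ∉ W.
Only one set left: 5 ∈ Q.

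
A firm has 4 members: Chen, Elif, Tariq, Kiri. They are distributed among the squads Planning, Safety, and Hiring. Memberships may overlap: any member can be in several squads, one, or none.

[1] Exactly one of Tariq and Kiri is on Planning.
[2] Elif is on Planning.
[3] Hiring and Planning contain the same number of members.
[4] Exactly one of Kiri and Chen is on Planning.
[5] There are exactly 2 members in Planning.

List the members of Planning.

Planning = {Elif, Kiri}

From (2): Elif ∈ Planning.
Suppose Chen ∈ Planning: no assignment then satisfies all the clues, so Chen ∉ Planning.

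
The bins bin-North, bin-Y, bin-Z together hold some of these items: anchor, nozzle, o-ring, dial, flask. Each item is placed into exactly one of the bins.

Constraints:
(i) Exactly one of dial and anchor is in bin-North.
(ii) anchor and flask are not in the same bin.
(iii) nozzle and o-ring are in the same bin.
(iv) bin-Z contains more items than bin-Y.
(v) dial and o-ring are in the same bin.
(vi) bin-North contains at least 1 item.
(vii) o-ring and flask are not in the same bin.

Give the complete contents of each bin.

bin-North = {anchor}; bin-Y = {flask}; bin-Z = {dial, nozzle, o-ring}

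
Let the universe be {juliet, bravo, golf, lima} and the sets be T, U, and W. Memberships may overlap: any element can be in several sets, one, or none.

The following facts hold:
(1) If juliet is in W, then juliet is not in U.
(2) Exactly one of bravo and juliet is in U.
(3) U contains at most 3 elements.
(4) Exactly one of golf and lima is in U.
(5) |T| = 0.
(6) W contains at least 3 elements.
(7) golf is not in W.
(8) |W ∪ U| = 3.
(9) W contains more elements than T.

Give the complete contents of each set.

T = {}; U = {bravo, lima}; W = {bravo, juliet, lima}

From (7): golf ∉ W.
(5): T already has 0, so the rest are out.
(6): only 3 candidates remain for W, so all are in.
(1): juliet ∉ U.
(2) (exactly one): bravo ∈ U.
Suppose golf ∈ U: no assignment then satisfies all the clues, so golf ∉ U.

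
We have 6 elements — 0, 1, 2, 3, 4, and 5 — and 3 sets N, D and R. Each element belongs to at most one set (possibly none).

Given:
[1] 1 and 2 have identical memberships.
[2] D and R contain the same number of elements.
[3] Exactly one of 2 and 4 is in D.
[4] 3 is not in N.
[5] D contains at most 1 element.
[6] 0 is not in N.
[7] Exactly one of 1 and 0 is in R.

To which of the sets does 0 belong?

0: R

From (4): 3 ∉ N.
From (6): 0 ∉ N.
Suppose 0 ∈ D: no assignment then satisfies all the clues, so 0 ∉ D.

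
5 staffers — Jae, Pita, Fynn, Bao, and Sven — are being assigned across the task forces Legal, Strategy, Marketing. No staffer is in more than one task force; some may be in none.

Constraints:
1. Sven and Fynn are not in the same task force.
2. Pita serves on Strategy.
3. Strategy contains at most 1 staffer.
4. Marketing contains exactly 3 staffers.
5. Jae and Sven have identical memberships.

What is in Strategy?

From (2): Pita ∈ Strategy.
(3): Strategy already has 1, so the rest are out.

Strategy = {Pita}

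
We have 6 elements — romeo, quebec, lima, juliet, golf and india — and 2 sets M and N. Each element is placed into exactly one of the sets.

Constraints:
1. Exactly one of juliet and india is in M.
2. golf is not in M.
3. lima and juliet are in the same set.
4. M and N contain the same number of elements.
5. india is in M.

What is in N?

N = {golf, juliet, lima}

From (2): golf ∉ M.
From (5): india ∈ M.
(1) (exactly one): juliet ∉ M.
(3): lima matches juliet: lima ∉ M.
Only one set left: lima ∈ N.
Only one set left: juliet ∈ N.
Only one set left: golf ∈ N.
Suppose romeo ∈ N: no assignment then satisfies all the clues, so romeo ∉ N.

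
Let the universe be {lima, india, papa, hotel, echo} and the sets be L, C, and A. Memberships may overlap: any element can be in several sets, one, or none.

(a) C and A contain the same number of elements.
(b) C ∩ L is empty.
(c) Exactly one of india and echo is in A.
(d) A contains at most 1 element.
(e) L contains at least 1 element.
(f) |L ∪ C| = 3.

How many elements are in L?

2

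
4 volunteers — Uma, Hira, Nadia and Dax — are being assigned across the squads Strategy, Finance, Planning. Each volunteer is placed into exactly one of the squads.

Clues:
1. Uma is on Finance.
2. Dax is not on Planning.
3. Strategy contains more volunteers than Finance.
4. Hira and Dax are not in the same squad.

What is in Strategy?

Strategy = {Dax, Nadia}

From (1): Uma ∈ Finance.
From (2): Dax ∉ Planning.
Suppose Hira ∈ Strategy: no assignment then satisfies all the clues, so Hira ∉ Strategy.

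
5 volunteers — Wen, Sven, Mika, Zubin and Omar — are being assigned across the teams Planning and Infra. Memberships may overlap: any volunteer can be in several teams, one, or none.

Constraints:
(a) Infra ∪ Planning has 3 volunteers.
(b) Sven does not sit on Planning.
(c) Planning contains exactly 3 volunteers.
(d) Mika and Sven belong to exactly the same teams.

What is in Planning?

From (b): Sven ∉ Planning.
(d): Mika matches Sven: Mika ∉ Planning.
(c): only 3 candidates remain for Planning, so all are in.

Planning = {Omar, Wen, Zubin}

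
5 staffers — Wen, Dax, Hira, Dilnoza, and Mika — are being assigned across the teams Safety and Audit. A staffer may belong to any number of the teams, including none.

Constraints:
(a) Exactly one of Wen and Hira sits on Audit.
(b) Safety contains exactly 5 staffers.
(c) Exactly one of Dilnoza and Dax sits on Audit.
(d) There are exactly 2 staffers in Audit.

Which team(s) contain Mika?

Mika: Safety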